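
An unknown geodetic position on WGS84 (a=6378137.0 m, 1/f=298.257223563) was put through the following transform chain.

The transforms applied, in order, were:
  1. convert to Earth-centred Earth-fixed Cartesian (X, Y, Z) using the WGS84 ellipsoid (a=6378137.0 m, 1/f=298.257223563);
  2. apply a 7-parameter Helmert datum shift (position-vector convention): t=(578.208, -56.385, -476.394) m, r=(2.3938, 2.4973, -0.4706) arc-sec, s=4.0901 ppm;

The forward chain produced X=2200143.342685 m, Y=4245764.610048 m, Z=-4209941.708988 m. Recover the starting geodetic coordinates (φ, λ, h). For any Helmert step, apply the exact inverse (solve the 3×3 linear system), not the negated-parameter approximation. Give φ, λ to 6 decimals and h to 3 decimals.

start: X=2200143.3427, Y=4245764.6100, Z=-4209941.7090 m
→ Helmert⁻¹: X=2199597.4166, Y=4245759.7949, Z=-4209470.7409
→ geod (Bowring, a=6378137.000): φ=-41.54927600°, λ=62.61271700°, h=1810.9880 m

φ=-41.549276°, λ=62.612717°, h=1810.988 m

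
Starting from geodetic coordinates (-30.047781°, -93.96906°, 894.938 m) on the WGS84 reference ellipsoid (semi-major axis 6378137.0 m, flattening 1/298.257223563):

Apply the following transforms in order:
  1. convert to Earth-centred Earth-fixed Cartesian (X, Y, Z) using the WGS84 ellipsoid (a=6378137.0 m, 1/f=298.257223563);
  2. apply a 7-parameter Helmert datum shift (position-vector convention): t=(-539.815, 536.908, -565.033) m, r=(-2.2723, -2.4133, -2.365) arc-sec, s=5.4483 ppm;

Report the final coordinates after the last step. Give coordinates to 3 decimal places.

X=-383091.756 m, Y=-5512650.170 m, Z=-3175933.862 m

start: φ=-30.047781°, λ=-93.969060°, h=894.938 m
→ ECEF (a=6378137.000, f=1/298.257223563): X=-382523.7963, Y=-5513126.4447, Z=-3175407.7877
→ Helmert 7p (PV): X=-383091.7559, Y=-5512650.1697, Z=-3175933.8616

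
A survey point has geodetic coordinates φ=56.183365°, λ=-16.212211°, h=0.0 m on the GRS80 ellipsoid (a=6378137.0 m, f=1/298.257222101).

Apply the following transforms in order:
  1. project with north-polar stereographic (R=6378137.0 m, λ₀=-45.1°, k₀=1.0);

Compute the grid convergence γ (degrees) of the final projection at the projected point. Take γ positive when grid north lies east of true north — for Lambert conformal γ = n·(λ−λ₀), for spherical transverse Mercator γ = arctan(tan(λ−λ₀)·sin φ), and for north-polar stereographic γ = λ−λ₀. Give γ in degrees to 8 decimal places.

28.88778900

start: φ=56.183365°, λ=-16.212211°, h=0.000 m
→ into stereo (λ₀=-45.1°): φ=56.18336500°, λ−λ₀=28.88778900°
convergence γ = 28.88778900°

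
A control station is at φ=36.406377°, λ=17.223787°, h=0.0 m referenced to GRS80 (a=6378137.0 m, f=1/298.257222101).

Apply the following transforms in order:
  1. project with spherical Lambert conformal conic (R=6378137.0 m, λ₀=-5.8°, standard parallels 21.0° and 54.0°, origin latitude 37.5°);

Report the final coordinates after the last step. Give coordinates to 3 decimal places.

E=1957987.990 m, N=127482.606 m

start: φ=36.406377°, λ=17.223787°, h=0.000 m
→ lcc (R=6378137.0, λ₀=-5.8°): E=1957987.9896, N=127482.6065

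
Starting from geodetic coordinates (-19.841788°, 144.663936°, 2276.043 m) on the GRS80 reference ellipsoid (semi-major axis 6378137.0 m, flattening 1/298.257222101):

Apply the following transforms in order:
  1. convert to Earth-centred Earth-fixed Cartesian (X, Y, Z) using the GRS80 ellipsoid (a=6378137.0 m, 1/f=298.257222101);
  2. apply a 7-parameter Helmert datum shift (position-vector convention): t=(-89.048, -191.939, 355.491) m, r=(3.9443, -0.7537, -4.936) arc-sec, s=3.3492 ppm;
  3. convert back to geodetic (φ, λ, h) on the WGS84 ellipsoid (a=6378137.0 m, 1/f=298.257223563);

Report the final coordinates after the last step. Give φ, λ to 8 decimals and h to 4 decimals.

start: φ=-19.841788°, λ=144.663936°, h=2276.043 m
→ ECEF (a=6378137.000, f=1/298.257222101): X=-4897860.3863, Y=3472508.9224, Z=-2152002.7499
→ Helmert 7p (PV): X=-4897874.8759, Y=3472486.9735, Z=-2151605.9602
→ geod (Bowring, a=6378137.000): φ=-19.83842031°, λ=144.66418684°, h=2140.5515 m

φ=-19.83842031°, λ=144.66418684°, h=2140.5515 m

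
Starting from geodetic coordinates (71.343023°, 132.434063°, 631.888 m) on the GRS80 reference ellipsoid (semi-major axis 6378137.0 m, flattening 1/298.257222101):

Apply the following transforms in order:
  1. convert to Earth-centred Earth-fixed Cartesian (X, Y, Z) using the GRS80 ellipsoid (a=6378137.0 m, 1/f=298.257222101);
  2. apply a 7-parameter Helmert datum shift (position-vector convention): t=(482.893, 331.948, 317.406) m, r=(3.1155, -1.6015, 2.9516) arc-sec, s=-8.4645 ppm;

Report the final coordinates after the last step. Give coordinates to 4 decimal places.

start: φ=71.343023°, λ=132.434063°, h=631.888 m
→ ECEF (a=6378137.000, f=1/298.257222101): X=-1381017.9978, Y=1510603.1449, Z=6021232.6145
→ Helmert 7p (PV): X=-1380591.7816, Y=1510811.5984, Z=6021511.1478

X=-1380591.7816 m, Y=1510811.5984 m, Z=6021511.1478 m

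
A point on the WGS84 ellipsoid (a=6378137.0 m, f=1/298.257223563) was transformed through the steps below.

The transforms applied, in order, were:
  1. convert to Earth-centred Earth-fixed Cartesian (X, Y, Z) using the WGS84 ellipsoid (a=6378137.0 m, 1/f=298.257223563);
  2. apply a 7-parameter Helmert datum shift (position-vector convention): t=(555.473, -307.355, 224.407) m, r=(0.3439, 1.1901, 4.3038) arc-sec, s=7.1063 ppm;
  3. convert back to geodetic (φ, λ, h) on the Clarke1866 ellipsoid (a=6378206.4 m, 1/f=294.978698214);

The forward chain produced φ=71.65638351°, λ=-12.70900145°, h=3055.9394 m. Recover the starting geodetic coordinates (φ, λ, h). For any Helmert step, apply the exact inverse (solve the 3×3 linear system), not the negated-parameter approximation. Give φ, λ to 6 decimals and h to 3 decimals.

start: φ=71.656384°, λ=-12.709001°, h=3055.939 m
→ ECEF (a=6378206.400, f=1/294.978698214): X=1965074.9110, Y=-443173.1707, Z=6034446.8946
→ Helmert⁻¹: X=1964461.4206, Y=-442893.5972, Z=6034191.6798
→ geod (Bowring, a=6378137.000): φ=71.65999900°, λ=-12.70508200°, h=2461.1280 m

φ=71.659999°, λ=-12.705082°, h=2461.128 m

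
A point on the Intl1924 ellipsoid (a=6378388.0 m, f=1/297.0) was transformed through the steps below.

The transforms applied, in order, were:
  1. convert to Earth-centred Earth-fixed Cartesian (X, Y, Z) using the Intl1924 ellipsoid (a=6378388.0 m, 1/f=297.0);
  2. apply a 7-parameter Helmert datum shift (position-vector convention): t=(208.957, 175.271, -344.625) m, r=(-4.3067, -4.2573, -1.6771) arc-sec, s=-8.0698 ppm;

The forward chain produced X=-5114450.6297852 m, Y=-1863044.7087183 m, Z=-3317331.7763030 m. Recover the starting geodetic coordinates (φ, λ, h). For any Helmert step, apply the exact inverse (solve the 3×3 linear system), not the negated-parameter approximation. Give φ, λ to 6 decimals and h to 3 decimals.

start: X=-5114450.6298, Y=-1863044.7087, Z=-3317331.7763 m
→ Helmert⁻¹: X=-5114754.1737, Y=-1863207.3466, Z=-3316947.2533
→ geod (Bowring, a=6378388.000): φ=-31.52736600°, λ=-159.98428300°, h=1959.3490 m

φ=-31.527366°, λ=-159.984283°, h=1959.349 m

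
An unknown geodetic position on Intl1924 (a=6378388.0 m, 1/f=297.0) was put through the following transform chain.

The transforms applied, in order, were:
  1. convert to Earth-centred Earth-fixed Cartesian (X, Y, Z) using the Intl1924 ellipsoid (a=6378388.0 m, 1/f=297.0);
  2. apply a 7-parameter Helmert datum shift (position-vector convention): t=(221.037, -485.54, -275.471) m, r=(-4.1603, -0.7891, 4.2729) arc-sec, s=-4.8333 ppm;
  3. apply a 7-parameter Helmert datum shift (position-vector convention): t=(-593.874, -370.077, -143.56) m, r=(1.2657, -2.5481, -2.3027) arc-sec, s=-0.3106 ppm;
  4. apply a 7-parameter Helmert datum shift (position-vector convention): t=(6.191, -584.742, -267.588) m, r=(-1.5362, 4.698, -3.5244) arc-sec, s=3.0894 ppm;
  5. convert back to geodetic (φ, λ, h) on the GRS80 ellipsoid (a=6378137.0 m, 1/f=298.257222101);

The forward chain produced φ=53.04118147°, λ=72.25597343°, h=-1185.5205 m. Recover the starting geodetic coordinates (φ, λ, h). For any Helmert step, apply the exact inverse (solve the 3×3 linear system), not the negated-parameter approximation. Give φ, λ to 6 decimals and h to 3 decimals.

start: φ=53.041181°, λ=72.255973°, h=-1185.521 m
→ ECEF (a=6378137.000, f=1/298.257222101): X=1171000.3592, Y=3659518.0556, Z=5072352.9636
→ Helmert⁻¹: X=1170812.4740, Y=3660073.7158, Z=5072658.8065
→ Helmert⁻¹: X=1171428.5135, Y=3660489.1353, Z=5072767.0090
→ Helmert⁻¹: X=1171308.3825, Y=3660865.7820, Z=5073136.3572
→ geod (Bowring, a=6378388.000): φ=53.03631300°, λ=72.25772300°, h=75.9580 m

φ=53.036313°, λ=72.257723°, h=75.958 m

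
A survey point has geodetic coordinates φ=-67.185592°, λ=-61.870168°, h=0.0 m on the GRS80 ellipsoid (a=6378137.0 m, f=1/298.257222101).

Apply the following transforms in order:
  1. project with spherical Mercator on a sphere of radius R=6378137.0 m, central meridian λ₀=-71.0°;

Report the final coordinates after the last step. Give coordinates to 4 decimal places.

start: φ=-67.185592°, λ=-61.870168°, h=0.000 m
→ merc (R=6378137.0, λ₀=-71.0°): E=1016328.2493, N=-10209136.8473

E=1016328.2493 m, N=-10209136.8473 m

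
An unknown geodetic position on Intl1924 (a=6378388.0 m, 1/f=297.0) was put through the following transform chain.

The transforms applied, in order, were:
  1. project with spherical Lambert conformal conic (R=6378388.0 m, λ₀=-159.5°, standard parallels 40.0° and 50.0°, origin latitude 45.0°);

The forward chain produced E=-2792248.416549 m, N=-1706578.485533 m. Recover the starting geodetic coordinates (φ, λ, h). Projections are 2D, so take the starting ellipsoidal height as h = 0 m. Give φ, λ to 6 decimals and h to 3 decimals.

start: E=-2792248.4165, N=-1706578.4855 m
→ lcc⁻¹: φ=25.72094900°, λ=173.48891800°

φ=25.720949°, λ=173.488918°, h=0.000 m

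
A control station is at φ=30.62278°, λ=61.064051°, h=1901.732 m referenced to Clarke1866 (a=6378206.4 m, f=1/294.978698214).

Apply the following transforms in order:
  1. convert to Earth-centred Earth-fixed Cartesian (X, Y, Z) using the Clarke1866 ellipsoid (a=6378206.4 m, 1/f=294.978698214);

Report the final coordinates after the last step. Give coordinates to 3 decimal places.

start: φ=30.622780°, λ=61.064051°, h=1901.732 m
→ ECEF (a=6378206.400, f=1/294.978698214): X=2658732.7675, Y=4809151.9263, Z=3230768.8118

X=2658732.767 m, Y=4809151.926 m, Z=3230768.812 m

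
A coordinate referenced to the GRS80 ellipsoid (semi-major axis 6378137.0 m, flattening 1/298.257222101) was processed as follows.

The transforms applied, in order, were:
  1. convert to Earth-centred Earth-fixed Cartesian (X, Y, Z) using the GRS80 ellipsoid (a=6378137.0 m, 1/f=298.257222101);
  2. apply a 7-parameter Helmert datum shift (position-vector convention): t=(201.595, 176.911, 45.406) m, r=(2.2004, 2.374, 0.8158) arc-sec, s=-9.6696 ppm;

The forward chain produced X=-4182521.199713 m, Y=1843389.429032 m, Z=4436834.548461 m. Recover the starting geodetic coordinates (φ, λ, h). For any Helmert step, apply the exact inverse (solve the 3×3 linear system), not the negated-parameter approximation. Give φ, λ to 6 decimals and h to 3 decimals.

φ=44.338810°, λ=156.217702°, h=2388.152 m

start: X=-4182521.1997, Y=1843389.4290, Z=4436834.5485 m
→ Helmert⁻¹: X=-4182807.0148, Y=1843294.2155, Z=4436764.2390
→ geod (Bowring, a=6378137.000): φ=44.33881000°, λ=156.21770200°, h=2388.1520 m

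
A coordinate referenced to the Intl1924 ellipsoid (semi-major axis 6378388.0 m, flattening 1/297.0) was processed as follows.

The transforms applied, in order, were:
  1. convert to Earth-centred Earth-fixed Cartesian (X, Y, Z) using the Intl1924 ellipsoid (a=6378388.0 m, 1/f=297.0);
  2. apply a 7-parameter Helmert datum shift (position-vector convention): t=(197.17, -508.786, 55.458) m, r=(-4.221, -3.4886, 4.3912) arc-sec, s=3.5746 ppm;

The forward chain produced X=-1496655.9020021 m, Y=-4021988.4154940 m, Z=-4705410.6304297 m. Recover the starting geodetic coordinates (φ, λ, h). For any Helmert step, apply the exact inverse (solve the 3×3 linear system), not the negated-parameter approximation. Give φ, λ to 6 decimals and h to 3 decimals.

start: X=-1496655.9020, Y=-4021988.4155, Z=-4705410.6304 m
→ Helmert⁻¹: X=-1497012.9174, Y=-4021337.0908, Z=-4705506.2416
→ geod (Bowring, a=6378388.000): φ=-47.83067400°, λ=-110.41866100°, h=1565.8450 m

φ=-47.830674°, λ=-110.418661°, h=1565.845 m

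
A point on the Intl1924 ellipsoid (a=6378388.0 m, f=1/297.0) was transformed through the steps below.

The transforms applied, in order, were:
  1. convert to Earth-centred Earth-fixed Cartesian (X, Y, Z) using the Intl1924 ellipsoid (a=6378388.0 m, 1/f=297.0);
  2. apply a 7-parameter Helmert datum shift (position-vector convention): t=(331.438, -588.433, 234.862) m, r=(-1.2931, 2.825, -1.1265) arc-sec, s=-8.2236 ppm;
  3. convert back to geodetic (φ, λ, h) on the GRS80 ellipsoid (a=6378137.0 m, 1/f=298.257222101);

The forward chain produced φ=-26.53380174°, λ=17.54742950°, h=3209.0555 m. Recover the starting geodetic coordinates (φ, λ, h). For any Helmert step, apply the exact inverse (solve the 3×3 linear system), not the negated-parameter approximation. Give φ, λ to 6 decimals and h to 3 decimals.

start: φ=-26.533802°, λ=17.547430°, h=3209.055 m
→ ECEF (a=6378137.000, f=1/298.257222101): X=5447180.6084, Y=1722448.1984, Z=-2833529.5679
→ Helmert⁻¹: X=5446923.3632, Y=1723098.3139, Z=-2833702.3305
→ geod (Bowring, a=6378388.000): φ=-26.53605200°, λ=17.55442400°, h=3009.3820 m

φ=-26.536052°, λ=17.554424°, h=3009.382 m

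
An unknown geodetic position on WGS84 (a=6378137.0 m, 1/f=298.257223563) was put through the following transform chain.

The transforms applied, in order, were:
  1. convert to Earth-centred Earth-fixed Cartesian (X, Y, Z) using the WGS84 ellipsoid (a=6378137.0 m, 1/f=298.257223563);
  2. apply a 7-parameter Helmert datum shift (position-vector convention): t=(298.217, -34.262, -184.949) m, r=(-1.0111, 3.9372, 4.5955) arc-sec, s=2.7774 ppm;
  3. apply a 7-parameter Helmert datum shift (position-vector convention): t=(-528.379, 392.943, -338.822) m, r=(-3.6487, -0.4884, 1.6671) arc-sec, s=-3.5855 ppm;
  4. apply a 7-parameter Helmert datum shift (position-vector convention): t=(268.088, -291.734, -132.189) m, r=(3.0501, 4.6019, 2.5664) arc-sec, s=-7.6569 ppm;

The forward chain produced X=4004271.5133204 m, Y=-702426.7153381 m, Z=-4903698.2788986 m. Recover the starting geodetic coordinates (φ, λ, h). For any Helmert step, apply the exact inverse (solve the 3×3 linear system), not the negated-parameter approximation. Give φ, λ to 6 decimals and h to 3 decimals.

start: X=4004271.5133, Y=-702426.7153, Z=-4903698.2789 m
→ Helmert⁻¹: X=4004134.7464, Y=-702262.6876, Z=-4903503.9169
→ Helmert⁻¹: X=4004660.1955, Y=-702603.7823, Z=-4903204.5863
→ Helmert⁻¹: X=4004428.7901, Y=-702632.7521, Z=-4902933.0271
→ geod (Bowring, a=6378137.000): φ=-50.52270100°, λ=-9.95203400°, h=3853.7310 m

φ=-50.522701°, λ=-9.952034°, h=3853.731 m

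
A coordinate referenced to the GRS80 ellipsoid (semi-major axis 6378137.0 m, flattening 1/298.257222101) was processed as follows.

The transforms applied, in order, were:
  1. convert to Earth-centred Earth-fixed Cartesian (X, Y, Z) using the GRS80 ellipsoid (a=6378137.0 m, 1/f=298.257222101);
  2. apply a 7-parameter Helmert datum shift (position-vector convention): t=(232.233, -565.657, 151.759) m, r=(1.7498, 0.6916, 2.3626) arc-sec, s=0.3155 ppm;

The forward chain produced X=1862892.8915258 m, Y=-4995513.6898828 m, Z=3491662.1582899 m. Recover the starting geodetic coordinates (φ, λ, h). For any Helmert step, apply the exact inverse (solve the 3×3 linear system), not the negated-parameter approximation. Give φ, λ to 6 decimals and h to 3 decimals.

φ=33.399965°, λ=-69.549729°, h=873.859 m

start: X=1862892.8915, Y=-4995513.6899, Z=3491662.1583 m
→ Helmert⁻¹: X=1862591.1507, Y=-4994938.1717, Z=3491557.9163
→ geod (Bowring, a=6378137.000): φ=33.39996500°, λ=-69.54972900°, h=873.8590 m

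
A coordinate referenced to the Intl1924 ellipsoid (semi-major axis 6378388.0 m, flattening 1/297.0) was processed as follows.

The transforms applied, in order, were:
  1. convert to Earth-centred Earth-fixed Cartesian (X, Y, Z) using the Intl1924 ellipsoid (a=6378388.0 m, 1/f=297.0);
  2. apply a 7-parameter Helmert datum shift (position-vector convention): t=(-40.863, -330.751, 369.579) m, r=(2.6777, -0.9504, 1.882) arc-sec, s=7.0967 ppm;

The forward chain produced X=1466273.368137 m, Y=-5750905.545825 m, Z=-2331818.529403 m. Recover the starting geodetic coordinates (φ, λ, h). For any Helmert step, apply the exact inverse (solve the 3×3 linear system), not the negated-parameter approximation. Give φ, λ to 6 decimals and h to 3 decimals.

φ=-21.585201°, λ=-75.695914°, h=837.456 m

start: X=1466273.3681, Y=-5750905.5458, Z=-2331818.5294 m
→ Helmert⁻¹: X=1466240.6103, Y=-5750577.6383, Z=-2332103.6605
→ geod (Bowring, a=6378388.000): φ=-21.58520100°, λ=-75.69591400°, h=837.4560 m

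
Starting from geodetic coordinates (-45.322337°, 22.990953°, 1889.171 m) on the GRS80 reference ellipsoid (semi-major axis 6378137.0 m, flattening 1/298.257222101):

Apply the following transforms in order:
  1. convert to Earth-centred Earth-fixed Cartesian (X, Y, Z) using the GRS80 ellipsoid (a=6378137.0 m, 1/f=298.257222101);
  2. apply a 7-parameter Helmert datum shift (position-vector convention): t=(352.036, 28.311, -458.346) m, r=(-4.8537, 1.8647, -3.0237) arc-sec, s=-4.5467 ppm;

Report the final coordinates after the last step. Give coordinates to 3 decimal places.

start: φ=-45.322337°, λ=22.990953°, h=1889.171 m
→ ECEF (a=6378137.000, f=1/298.257222101): X=4136581.8074, Y=1755104.0014, Z=-4513950.9761
→ Helmert 7p (PV): X=4136899.9567, Y=1754957.4742, Z=-4514467.4943

X=4136899.957 m, Y=1754957.474 m, Z=-4514467.494 m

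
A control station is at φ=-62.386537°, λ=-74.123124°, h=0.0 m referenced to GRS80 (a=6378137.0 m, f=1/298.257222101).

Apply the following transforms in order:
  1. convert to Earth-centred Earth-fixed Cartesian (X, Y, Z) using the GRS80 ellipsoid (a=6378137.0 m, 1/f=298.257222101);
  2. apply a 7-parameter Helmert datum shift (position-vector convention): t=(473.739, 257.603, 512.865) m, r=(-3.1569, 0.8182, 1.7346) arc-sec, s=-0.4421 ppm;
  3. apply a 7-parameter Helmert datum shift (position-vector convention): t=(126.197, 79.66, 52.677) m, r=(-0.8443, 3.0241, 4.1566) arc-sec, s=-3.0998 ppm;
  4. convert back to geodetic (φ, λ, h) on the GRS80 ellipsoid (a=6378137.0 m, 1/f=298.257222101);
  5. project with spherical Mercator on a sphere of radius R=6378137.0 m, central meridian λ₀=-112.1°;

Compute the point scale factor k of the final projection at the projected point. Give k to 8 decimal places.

2.15734419

start: φ=-62.386537°, λ=-74.123124°, h=0.000 m
→ ECEF (a=6378137.000, f=1/298.257222101): X=810890.2522, Y=-2851018.9773, Z=-5628611.1615
→ Helmert 7p (PV): X=811365.2813, Y=-2850839.4409, Z=-5628055.3896
→ Helmert 7p (PV): X=811463.8985, Y=-2850757.6306, Z=-5627985.4931
→ geod (Bowring, a=6378137.000): φ=-62.38468516°, λ=-74.11107604°, h=-598.1428 m
→ into merc (λ₀=-112.1°): φ=-62.38468516°, λ−λ₀=37.98892396°
scale k = 2.15734419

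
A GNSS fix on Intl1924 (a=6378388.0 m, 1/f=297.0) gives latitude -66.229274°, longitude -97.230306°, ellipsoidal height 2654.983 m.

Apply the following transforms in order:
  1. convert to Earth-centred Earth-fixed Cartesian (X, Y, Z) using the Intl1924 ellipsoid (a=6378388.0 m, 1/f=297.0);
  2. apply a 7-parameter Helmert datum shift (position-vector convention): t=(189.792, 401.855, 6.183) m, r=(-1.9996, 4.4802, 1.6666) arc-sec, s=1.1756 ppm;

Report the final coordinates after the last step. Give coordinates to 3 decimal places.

start: φ=-66.229274°, λ=-97.230306°, h=2654.983 m
→ ECEF (a=6378388.000, f=1/297.0): X=-324628.6626, Y=-2558815.0303, Z=-5816861.7157
→ Helmert 7p (PV): X=-324544.9233, Y=-2558475.1970, Z=-5816830.5139

X=-324544.923 m, Y=-2558475.197 m, Z=-5816830.514 m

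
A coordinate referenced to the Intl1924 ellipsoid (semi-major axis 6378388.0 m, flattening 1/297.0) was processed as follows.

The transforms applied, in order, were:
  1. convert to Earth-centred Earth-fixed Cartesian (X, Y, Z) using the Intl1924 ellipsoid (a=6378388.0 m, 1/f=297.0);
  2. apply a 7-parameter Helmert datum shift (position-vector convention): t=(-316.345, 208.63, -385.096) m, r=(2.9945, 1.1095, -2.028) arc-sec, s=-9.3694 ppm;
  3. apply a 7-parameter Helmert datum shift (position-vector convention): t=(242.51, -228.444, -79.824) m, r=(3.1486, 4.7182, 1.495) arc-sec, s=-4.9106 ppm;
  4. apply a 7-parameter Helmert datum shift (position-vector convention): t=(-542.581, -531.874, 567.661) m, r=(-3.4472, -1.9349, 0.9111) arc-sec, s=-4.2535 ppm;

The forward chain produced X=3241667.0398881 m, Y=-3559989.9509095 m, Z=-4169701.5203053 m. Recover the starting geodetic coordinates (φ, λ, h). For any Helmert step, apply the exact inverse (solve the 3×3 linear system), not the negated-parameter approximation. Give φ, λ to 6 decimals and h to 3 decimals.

φ=-41.084075°, λ=-47.669538°, h=361.545 m

start: X=3241667.0399, Y=-3559989.9509, Z=-4169701.5203 m
→ Helmert⁻¹: X=3242168.5684, Y=-3559417.8408, Z=-4170376.8201
→ Helmert⁻¹: X=3242011.5715, Y=-3559294.0299, Z=-4170188.9834
→ Helmert⁻¹: X=3242415.7224, Y=-3559564.6669, Z=-4169773.8385
→ geod (Bowring, a=6378388.000): φ=-41.08407500°, λ=-47.66953800°, h=361.5450 m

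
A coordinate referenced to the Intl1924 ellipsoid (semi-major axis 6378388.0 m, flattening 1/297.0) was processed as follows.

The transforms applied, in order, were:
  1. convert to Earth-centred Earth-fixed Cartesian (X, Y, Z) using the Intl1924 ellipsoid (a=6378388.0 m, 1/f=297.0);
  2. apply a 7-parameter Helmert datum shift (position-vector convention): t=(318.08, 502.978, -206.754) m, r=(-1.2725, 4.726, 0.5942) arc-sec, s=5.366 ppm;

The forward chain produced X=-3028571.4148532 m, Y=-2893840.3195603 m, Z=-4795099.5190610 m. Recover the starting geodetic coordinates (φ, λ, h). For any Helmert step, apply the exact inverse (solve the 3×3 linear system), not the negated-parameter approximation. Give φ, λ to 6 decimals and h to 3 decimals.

φ=-49.047900°, λ=-136.300669°, h=1074.424 m

start: X=-3028571.4149, Y=-2893840.3196, Z=-4795099.5191 m
→ Helmert⁻¹: X=-3028771.7163, Y=-2894289.4601, Z=-4794954.2875
→ geod (Bowring, a=6378388.000): φ=-49.04790000°, λ=-136.30066900°, h=1074.4240 m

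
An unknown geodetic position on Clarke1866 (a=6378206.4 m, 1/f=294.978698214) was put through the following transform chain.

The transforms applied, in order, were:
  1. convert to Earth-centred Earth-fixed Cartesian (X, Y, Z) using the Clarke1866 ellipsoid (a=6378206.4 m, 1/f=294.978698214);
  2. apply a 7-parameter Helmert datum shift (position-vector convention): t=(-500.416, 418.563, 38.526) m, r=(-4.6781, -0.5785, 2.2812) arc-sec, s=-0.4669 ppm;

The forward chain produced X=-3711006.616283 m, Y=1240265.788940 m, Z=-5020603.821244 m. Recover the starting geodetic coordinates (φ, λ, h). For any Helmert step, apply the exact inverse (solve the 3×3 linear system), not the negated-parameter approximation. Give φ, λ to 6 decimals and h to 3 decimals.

φ=-52.261608°, λ=161.521055°, h=174.026 m

start: X=-3711006.6163, Y=1240265.7889, Z=-5020603.8212 m
→ Helmert⁻¹: X=-3710508.2999, Y=1240002.7091, Z=-5020606.1614
→ geod (Bowring, a=6378206.400): φ=-52.26160800°, λ=161.52105500°, h=174.0260 m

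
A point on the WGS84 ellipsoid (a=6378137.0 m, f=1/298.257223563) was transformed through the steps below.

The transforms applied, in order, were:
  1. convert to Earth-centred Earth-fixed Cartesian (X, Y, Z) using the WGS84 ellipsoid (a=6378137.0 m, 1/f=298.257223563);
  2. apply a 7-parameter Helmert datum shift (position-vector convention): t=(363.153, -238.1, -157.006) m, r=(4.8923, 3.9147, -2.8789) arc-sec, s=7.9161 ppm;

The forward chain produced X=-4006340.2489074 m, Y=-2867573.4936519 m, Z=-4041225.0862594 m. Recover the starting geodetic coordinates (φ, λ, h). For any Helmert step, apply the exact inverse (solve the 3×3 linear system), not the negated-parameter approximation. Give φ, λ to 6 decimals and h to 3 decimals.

φ=-39.547073°, λ=-144.408956°, h=2684.451 m

start: X=-4006340.2489, Y=-2867573.4937, Z=-4041225.0863 m
→ Helmert⁻¹: X=-4006554.9676, Y=-2867464.4641, Z=-4041044.1194
→ geod (Bowring, a=6378137.000): φ=-39.54707300°, λ=-144.40895600°, h=2684.4510 m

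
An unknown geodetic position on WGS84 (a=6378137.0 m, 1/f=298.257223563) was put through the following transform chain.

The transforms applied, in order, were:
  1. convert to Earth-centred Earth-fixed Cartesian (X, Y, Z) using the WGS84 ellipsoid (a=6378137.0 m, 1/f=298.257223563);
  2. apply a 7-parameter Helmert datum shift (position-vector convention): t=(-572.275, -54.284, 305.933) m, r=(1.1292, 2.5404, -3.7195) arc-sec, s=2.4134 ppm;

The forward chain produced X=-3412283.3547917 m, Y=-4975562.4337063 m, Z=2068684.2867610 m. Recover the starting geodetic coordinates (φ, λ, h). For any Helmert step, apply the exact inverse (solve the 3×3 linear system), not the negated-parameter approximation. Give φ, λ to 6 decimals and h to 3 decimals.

φ=19.042578°, λ=-124.437700°, h=1696.156 m

start: X=-3412283.3548, Y=-4975562.4337, Z=2068684.2868 m
→ Helmert⁻¹: X=-3411638.5981, Y=-4975546.3394, Z=2068358.5822
→ geod (Bowring, a=6378137.000): φ=19.04257800°, λ=-124.43770000°, h=1696.1560 m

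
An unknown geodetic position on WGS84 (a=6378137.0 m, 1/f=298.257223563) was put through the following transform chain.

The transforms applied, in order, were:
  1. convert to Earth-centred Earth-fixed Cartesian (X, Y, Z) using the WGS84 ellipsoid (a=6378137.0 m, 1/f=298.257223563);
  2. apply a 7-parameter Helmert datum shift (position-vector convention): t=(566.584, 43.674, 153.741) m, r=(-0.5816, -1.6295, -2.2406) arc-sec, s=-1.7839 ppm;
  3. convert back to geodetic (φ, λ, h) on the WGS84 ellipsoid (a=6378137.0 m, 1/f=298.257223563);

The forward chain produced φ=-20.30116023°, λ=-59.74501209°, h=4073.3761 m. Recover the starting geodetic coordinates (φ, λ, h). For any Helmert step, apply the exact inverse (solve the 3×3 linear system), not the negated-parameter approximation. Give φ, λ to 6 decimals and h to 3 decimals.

φ=-20.303607°, λ=-59.749397°, h=3905.853 m

start: φ=-20.301160°, λ=-59.745012°, h=4073.376 m
→ ECEF (a=6378137.000, f=1/298.257223563): X=3017135.2250, Y=-5172532.4203, Z=-2200409.5824
→ Helmert⁻¹: X=3016612.8254, Y=-5172546.3480, Z=-2200605.6653
→ geod (Bowring, a=6378137.000): φ=-20.30360700°, λ=-59.74939700°, h=3905.8530 m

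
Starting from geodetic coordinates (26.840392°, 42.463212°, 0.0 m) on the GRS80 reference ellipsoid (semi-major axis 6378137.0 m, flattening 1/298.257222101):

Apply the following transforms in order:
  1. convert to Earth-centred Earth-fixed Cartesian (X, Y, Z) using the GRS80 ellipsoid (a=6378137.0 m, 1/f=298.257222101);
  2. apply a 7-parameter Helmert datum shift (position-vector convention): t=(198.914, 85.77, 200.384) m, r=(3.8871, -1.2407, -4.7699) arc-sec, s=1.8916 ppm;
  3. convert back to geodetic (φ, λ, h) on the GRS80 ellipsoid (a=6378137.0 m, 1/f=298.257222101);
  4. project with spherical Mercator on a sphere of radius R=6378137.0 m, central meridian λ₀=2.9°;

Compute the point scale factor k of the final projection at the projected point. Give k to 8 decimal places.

start: φ=26.840392°, λ=42.463212°, h=0.000 m
→ ECEF (a=6378137.000, f=1/298.257222101): X=4201185.0957, Y=3844717.3674, Z=2862447.0277
→ Helmert 7p (PV): X=4201463.6485, Y=3844659.3135, Z=2862750.5514
→ geod (Bowring, a=6378137.000): φ=26.84215849°, λ=42.46088918°, h=285.4328 m
→ into merc (λ₀=2.9°): φ=26.84215849°, λ−λ₀=39.56088918°
scale k = 1.12075732

1.12075732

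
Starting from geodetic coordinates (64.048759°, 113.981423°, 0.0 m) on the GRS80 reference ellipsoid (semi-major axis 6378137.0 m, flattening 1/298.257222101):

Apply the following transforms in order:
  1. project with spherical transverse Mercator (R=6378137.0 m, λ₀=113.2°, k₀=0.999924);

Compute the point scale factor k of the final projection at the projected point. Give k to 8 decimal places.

0.99994181

start: φ=64.048759°, λ=113.981423°, h=0.000 m
→ into tm (λ₀=113.2°): φ=64.04875900°, λ−λ₀=0.78142300°
scale k = 0.99994181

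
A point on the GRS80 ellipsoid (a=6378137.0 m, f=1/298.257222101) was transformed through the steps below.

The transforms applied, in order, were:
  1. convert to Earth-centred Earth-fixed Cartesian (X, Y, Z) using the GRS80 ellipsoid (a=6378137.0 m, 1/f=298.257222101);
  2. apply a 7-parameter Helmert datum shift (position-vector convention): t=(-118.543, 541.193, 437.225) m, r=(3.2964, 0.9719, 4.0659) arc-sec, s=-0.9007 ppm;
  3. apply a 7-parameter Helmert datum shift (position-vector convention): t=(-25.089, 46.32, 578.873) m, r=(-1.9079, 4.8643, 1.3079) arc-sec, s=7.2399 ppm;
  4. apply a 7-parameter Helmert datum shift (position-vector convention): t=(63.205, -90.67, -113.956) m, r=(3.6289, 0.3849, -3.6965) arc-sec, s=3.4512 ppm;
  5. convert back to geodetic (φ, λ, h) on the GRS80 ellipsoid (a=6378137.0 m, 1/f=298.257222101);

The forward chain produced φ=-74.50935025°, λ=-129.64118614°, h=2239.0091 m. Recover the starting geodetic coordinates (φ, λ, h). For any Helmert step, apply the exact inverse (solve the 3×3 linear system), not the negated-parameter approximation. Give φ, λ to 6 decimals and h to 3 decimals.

φ=-74.508678°, λ=-129.620999°, h=3134.609 m

start: φ=-74.509350°, λ=-129.641186°, h=2239.009 m
→ ECEF (a=6378137.000, f=1/298.257222101): X=-1090557.7345, Y=-1316330.1304, Z=-6126522.9843
→ Helmert⁻¹: X=-1090582.1527, Y=-1316362.2459, Z=-6126366.7607
→ Helmert⁻¹: X=-1090413.0246, Y=-1316335.4484, Z=-6126939.1663
→ Helmert⁻¹: X=-1090292.5520, Y=-1316954.2595, Z=-6127366.0008
→ geod (Bowring, a=6378137.000): φ=-74.50867800°, λ=-129.62099900°, h=3134.6090 m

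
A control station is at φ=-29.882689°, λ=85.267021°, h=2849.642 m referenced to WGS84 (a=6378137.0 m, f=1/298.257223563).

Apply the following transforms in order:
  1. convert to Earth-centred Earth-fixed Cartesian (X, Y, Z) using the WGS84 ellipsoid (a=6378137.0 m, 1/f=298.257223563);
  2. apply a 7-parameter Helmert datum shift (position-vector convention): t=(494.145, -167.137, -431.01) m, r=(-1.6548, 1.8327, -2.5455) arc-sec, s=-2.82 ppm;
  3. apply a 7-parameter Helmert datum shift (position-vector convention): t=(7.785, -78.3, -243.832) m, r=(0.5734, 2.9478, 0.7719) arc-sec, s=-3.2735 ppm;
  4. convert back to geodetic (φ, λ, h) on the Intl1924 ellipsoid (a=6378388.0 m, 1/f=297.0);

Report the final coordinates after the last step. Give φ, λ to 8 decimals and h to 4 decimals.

φ=-29.88999975°, λ=85.26188388°, h=2742.6768 m

start: φ=-29.882689°, λ=85.267021°, h=2849.642 m
→ ECEF (a=6378137.000, f=1/298.257223563): X=456887.7654, Y=5518336.3388, Z=-3160524.9755
→ Helmert 7p (PV): X=457420.6415, Y=5518122.6458, Z=-3160995.4041
→ Helmert 7p (PV): X=457361.1041, Y=5518036.7813, Z=-3161220.0858
→ geod (Bowring, a=6378388.000): φ=-29.88999975°, λ=85.26188388°, h=2742.6768 m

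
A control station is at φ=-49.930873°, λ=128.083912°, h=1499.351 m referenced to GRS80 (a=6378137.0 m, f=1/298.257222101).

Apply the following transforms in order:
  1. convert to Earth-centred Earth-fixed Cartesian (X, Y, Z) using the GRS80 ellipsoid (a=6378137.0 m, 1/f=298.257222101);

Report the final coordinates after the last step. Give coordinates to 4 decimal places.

start: φ=-49.930873°, λ=128.083912°, h=1499.351 m
→ ECEF (a=6378137.000, f=1/298.257222101): X=-2538018.2668, Y=3238727.1248, Z=-4858990.5712

X=-2538018.2668 m, Y=3238727.1248 m, Z=-4858990.5712 m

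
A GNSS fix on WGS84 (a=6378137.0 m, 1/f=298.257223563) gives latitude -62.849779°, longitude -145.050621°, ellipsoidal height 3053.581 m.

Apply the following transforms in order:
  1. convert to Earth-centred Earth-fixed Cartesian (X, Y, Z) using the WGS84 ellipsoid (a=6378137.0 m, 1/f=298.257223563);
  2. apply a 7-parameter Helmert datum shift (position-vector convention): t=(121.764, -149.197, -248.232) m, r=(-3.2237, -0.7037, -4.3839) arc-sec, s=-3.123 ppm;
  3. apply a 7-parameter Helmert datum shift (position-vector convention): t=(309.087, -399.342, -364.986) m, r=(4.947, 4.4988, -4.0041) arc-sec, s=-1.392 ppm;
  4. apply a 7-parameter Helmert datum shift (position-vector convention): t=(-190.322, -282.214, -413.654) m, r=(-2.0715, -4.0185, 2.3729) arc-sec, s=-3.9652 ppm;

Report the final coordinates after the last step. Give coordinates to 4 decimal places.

start: φ=-62.849779°, λ=-145.050621°, h=3053.581 m
→ ECEF (a=6378137.000, f=1/298.257223563): X=-2393108.6250, Y=-1672523.6966, Z=-5655074.2105
→ Helmert 7p (PV): X=-2392995.6416, Y=-1672705.1905, Z=-5655286.8064
→ Helmert 7p (PV): X=-2392839.0409, Y=-1672920.1156, Z=-5655631.8448
→ Helmert 7p (PV): X=-2392890.4455, Y=-1673280.0224, Z=-5656052.8899

X=-2392890.4455 m, Y=-1673280.0224 m, Z=-5656052.8899 m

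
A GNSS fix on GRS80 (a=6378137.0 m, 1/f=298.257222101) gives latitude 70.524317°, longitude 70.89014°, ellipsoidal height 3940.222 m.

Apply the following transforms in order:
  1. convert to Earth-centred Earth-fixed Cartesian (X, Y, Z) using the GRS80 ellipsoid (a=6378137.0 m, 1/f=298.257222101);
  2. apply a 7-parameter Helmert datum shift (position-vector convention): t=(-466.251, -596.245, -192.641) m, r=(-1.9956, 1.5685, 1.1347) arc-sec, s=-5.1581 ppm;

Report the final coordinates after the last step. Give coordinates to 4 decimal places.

start: φ=70.524317°, λ=70.890140°, h=3940.222 m
→ ECEF (a=6378137.000, f=1/298.257222101): X=698689.8193, Y=2016573.4098, Z=5994509.6652
→ Helmert 7p (PV): X=698254.4547, Y=2016028.6029, Z=5994261.2807

X=698254.4547 m, Y=2016028.6029 m, Z=5994261.2807 m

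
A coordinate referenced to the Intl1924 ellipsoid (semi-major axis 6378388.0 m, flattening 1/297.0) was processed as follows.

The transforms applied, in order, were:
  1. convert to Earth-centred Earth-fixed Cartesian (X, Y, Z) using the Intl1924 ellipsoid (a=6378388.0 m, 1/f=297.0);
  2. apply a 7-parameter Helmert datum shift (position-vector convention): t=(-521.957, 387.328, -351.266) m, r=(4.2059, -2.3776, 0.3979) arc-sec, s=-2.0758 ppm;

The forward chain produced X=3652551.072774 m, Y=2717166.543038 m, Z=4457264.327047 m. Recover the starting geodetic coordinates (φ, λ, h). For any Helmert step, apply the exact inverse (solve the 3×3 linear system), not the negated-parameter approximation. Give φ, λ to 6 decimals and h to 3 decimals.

start: X=3652551.0728, Y=2717166.5430, Z=4457264.3270 m
→ Helmert⁻¹: X=3653137.2355, Y=2716868.6998, Z=4457527.3377
→ geod (Bowring, a=6378388.000): φ=44.58812100°, λ=36.63849000°, h=3675.9090 m

φ=44.588121°, λ=36.638490°, h=3675.909 m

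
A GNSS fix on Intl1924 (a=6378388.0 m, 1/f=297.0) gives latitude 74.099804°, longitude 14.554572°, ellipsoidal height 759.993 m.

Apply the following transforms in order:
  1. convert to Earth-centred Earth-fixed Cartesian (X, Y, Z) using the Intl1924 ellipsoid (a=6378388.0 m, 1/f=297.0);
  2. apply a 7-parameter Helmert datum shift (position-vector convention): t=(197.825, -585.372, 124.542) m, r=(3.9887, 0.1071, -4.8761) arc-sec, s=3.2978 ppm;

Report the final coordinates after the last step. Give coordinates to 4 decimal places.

X=1697063.3390 m, Y=439816.7567 m, Z=6113029.8658 m

start: φ=74.099804°, λ=14.554572°, h=759.993 m
→ ECEF (a=6378388.000, f=1/297.0): X=1696846.3293, Y=440558.9992, Z=6112877.5264
→ Helmert 7p (PV): X=1697063.3390, Y=439816.7567, Z=6113029.8658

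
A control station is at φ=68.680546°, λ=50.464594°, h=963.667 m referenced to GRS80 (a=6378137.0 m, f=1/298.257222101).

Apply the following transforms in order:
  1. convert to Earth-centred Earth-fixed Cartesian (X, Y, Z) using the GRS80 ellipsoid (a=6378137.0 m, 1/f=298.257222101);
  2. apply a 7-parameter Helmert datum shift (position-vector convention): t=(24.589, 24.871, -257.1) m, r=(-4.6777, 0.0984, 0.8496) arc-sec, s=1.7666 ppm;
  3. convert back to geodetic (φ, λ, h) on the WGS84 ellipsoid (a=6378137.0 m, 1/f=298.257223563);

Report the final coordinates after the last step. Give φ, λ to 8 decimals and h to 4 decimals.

φ=68.67840246°, λ=50.46680419°, h=747.8087 m

start: φ=68.680546°, λ=50.464594°, h=963.667 m
→ ECEF (a=6378137.000, f=1/298.257222101): X=1480626.3072, Y=1793883.6245, Z=5920007.8331
→ Helmert 7p (PV): X=1480648.9470, Y=1794052.0182, Z=5919719.8031
→ geod (Bowring, a=6378137.000): φ=68.67840246°, λ=50.46680419°, h=747.8087 m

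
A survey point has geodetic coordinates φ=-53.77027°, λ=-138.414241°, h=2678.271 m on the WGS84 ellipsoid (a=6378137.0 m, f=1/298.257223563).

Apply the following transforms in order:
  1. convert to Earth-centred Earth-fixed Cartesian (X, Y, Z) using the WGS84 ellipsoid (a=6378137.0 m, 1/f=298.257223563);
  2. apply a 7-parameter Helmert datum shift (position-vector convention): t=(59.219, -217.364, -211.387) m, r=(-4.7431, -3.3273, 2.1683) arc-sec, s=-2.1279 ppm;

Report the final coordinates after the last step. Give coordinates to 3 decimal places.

start: φ=-53.770270°, λ=-138.414241°, h=2678.271 m
→ ECEF (a=6378137.000, f=1/298.257223563): X=-2826892.1274, Y=-2508576.0654, Z=-5123833.4007
→ Helmert 7p (PV): X=-2826717.8689, Y=-2508935.6315, Z=-5124021.8007

X=-2826717.869 m, Y=-2508935.632 m, Z=-5124021.801 m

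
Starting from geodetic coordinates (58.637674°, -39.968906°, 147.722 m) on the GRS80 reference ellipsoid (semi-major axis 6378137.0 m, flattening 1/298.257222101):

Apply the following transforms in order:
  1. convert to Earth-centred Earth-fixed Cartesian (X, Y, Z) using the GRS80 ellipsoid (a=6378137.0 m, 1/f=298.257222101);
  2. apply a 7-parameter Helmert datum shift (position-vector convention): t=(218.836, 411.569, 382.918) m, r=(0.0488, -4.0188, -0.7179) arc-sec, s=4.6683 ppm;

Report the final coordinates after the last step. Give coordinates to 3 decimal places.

start: φ=58.637674°, λ=-39.968906°, h=147.722 m
→ ECEF (a=6378137.000, f=1/298.257222101): X=2550325.3643, Y=-2137619.6147, Z=5423166.0503
→ Helmert 7p (PV): X=2550443.0023, Y=-2137228.1842, Z=5423623.4695

X=2550443.002 m, Y=-2137228.184 m, Z=5423623.470 m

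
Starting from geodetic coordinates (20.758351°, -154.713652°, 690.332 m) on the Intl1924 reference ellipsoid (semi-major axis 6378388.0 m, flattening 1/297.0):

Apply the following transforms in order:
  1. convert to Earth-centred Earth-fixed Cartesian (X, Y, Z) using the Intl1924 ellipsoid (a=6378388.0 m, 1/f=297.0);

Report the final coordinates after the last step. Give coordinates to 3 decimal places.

start: φ=20.758351°, λ=-154.713652°, h=690.332 m
→ ECEF (a=6378388.000, f=1/297.0): X=-5395712.2471, Y=-2548968.7530, Z=2246670.6907

X=-5395712.247 m, Y=-2548968.753 m, Z=2246670.691 m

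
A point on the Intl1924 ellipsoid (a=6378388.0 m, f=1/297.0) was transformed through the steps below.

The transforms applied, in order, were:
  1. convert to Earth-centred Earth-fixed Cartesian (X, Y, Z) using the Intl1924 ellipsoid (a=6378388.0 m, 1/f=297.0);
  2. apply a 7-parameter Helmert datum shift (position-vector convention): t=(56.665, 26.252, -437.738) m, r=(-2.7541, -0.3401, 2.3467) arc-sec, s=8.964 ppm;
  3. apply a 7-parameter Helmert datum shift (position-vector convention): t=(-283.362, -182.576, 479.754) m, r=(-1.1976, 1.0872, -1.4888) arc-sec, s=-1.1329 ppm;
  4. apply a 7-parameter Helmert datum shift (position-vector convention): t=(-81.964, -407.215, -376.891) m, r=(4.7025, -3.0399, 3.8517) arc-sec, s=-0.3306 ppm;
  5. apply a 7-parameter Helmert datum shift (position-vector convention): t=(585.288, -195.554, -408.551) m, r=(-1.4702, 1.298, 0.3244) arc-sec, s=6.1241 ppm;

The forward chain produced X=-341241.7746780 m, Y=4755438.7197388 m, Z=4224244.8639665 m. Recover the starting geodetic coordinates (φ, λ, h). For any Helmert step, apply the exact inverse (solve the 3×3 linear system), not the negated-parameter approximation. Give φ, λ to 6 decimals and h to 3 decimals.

start: X=-341241.7747, Y=4755438.7197, Z=4224244.8640 m
→ Helmert⁻¹: X=-341844.0753, Y=4755575.5753, Z=4224659.2882
→ Helmert⁻¹: X=-341611.1447, Y=4756087.0633, Z=4224934.1796
→ Helmert⁻¹: X=-341384.7664, Y=4756248.0357, Z=4224485.0275
→ Helmert⁻¹: X=-341377.2934, Y=4756126.6207, Z=4224948.9615
→ geod (Bowring, a=6378388.000): φ=41.73400800°, λ=94.10544000°, h=1913.6630 m

φ=41.734008°, λ=94.105440°, h=1913.663 m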